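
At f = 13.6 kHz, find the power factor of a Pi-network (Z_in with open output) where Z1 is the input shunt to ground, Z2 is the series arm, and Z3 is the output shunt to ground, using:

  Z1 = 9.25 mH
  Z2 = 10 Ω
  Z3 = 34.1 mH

Step 1 — Angular frequency: ω = 2π·f = 2π·1.36e+04 = 8.545e+04 rad/s.
Step 2 — Component impedances:
  Z1: Z = jωL = j·8.545e+04·0.00925 = 0 + j790.4 Ω
  Z2: Z = R = 10 Ω
  Z3: Z = jωL = j·8.545e+04·0.0341 = 0 + j2914 Ω
Step 3 — With open output, the series arm Z2 and the output shunt Z3 appear in series to ground: Z2 + Z3 = 10 + j2914 Ω.
Step 4 — Parallel with input shunt Z1: Z_in = Z1 || (Z2 + Z3) = 0.4553 + j621.8 Ω = 621.8∠90.0° Ω.
Step 5 — Power factor: PF = cos(φ) = Re(Z)/|Z| = 0.4553/621.77 = 0.0007323.
Step 6 — Type: Im(Z) = 621.8 ⇒ lagging (phase φ = 90.0°).

PF = 0.0007323 (lagging, φ = 90.0°)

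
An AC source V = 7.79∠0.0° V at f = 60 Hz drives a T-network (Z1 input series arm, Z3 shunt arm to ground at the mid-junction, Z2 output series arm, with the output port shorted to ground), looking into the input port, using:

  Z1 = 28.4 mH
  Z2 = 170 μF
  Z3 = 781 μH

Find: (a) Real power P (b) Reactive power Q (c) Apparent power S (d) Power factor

Step 1 — Angular frequency: ω = 2π·f = 2π·60 = 377 rad/s.
Step 2 — Component impedances:
  Z1: Z = jωL = j·377·0.0284 = 0 + j10.71 Ω
  Z2: Z = 1/(jωC) = -j/(ω·C) = 0 - j15.6 Ω
  Z3: Z = jωL = j·377·0.000781 = 0 + j0.2944 Ω
Step 3 — With the output port shorted to ground, the output series arm Z2 runs from the junction to ground; the shunt arm Z3 also runs from the junction to ground. They appear in parallel: Z3 || Z2 = 0 + j0.3001 Ω.
Step 4 — Series with input arm Z1: Z_in = Z1 + (Z3 || Z2) = 0 + j11.01 Ω = 11.01∠90.0° Ω.
Step 5 — Source phasor: V = 7.79∠0.0° V = 7.79 V.
Step 6 — Current: I = V / Z = 0 - j0.7078 A = 0.7078∠-90.0° A.
Step 7 — Complex power: S = V·I* = 0 + j5.513 VA.
Step 8 — Real power: P = Re(S) = 0 W.
Step 9 — Reactive power: Q = Im(S) = 5.513 VAR.
Step 10 — Apparent power: |S| = 5.513 VA.
Step 11 — Power factor: PF = P/|S| = 0 (lagging).

(a) P = 0 W  (b) Q = 5.513 VAR  (c) S = 5.513 VA  (d) PF = 0 (lagging)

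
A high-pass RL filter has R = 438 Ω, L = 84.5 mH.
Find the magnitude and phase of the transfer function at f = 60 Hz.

Step 1 — Angular frequency: ω = 2π·60 = 377 rad/s.
Step 2 — Transfer function: H(jω) = jωL/(R + jωL).
Step 3 — Numerator jωL = j·31.86; denominator R + jωL = 438 + j31.86.
Step 4 — H = 0.005262 + j0.07235.
Step 5 — Magnitude: |H| = 0.07254 (-22.8 dB); phase: φ = 85.8°.

|H| = 0.07254 (-22.8 dB), φ = 85.8°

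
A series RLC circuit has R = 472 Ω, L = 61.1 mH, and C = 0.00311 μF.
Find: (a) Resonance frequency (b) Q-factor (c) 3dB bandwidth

Step 1 — Resonance condition Im(Z)=0 gives ω₀ = 1/√(LC).
Step 2 — ω₀ = 1/√(0.0611·3.11e-09) = 7.254e+04 rad/s.
Step 3 — f₀ = ω₀/(2π) = 1.155e+04 Hz.
Step 4 — Series Q: Q = ω₀L/R = 7.254e+04·0.0611/472 = 9.391.
Step 5 — 3dB bandwidth: Δω = ω₀/Q = 7725 rad/s; BW = Δω/(2π) = 1229 Hz.

(a) f₀ = 1.155e+04 Hz  (b) Q = 9.391  (c) BW = 1229 Hz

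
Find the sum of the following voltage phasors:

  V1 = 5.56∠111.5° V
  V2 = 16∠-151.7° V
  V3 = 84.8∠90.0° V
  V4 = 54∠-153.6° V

Step 1 — Convert each phasor to rectangular form:
  V1 = 5.56·(cos(111.5°) + j·sin(111.5°)) = -2.038 + j5.173 V
  V2 = 16·(cos(-151.7°) + j·sin(-151.7°)) = -14.09 - j7.585 V
  V3 = 84.8·(cos(90.0°) + j·sin(90.0°)) = 0 + j84.8 V
  V4 = 54·(cos(-153.6°) + j·sin(-153.6°)) = -48.37 - j24.01 V
Step 2 — Sum components: V_total = -64.49 + j58.38 V.
Step 3 — Convert to polar: |V_total| = 86.99 V, ∠V_total = 137.8°.

V_total = 86.99∠137.8° V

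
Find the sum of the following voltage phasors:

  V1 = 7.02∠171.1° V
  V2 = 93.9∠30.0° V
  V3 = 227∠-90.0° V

Step 1 — Convert each phasor to rectangular form:
  V1 = 7.02·(cos(171.1°) + j·sin(171.1°)) = -6.935 + j1.086 V
  V2 = 93.9·(cos(30.0°) + j·sin(30.0°)) = 81.32 + j46.95 V
  V3 = 227·(cos(-90.0°) + j·sin(-90.0°)) = 0 - j227 V
Step 2 — Sum components: V_total = 74.38 - j179 V.
Step 3 — Convert to polar: |V_total| = 193.8 V, ∠V_total = -67.4°.

V_total = 193.8∠-67.4° V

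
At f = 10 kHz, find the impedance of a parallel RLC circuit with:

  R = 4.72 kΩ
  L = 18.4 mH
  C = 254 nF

Step 1 — Angular frequency: ω = 2π·f = 2π·1e+04 = 6.283e+04 rad/s.
Step 2 — Component impedances:
  R: Z = R = 4720 Ω
  L: Z = jωL = j·6.283e+04·0.0184 = 0 + j1156 Ω
  C: Z = 1/(jωC) = -j/(ω·C) = 0 - j62.66 Ω
Step 3 — Parallel combination: 1/Z_total = 1/R + 1/L + 1/C; Z_total = 0.9297 - j66.24 Ω = 66.24∠-89.2° Ω.

Z = 0.9297 - j66.24 Ω = 66.24∠-89.2° Ω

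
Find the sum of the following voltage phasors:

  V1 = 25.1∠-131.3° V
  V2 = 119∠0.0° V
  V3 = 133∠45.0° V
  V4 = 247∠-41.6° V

Step 1 — Convert each phasor to rectangular form:
  V1 = 25.1·(cos(-131.3°) + j·sin(-131.3°)) = -16.57 - j18.86 V
  V2 = 119·(cos(0.0°) + j·sin(0.0°)) = 119 V
  V3 = 133·(cos(45.0°) + j·sin(45.0°)) = 94.05 + j94.05 V
  V4 = 247·(cos(-41.6°) + j·sin(-41.6°)) = 184.7 - j164 V
Step 2 — Sum components: V_total = 381.2 - j88.8 V.
Step 3 — Convert to polar: |V_total| = 391.4 V, ∠V_total = -13.1°.

V_total = 391.4∠-13.1° V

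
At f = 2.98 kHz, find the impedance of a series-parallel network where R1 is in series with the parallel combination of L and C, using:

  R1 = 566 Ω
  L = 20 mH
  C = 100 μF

Step 1 — Angular frequency: ω = 2π·f = 2π·2980 = 1.872e+04 rad/s.
Step 2 — Component impedances:
  R1: Z = R = 566 Ω
  L: Z = jωL = j·1.872e+04·0.02 = 0 + j374.5 Ω
  C: Z = 1/(jωC) = -j/(ω·C) = 0 - j0.5341 Ω
Step 3 — Parallel branch: L || C = 1/(1/L + 1/C) = 0 - j0.5348 Ω.
Step 4 — Series with R1: Z_total = R1 + (L || C) = 566 - j0.5348 Ω = 566∠-0.1° Ω.

Z = 566 - j0.5348 Ω = 566∠-0.1° Ω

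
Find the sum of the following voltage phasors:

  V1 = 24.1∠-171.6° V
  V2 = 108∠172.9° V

Step 1 — Convert each phasor to rectangular form:
  V1 = 24.1·(cos(-171.6°) + j·sin(-171.6°)) = -23.84 - j3.521 V
  V2 = 108·(cos(172.9°) + j·sin(172.9°)) = -107.2 + j13.35 V
Step 2 — Sum components: V_total = -131 + j9.828 V.
Step 3 — Convert to polar: |V_total| = 131.4 V, ∠V_total = 175.7°.

V_total = 131.4∠175.7° V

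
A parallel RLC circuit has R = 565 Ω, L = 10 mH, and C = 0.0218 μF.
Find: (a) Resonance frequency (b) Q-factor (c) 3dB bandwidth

Step 1 — Resonance: ω₀ = 1/√(LC) = 1/√(0.01·2.18e-08) = 6.773e+04 rad/s.
Step 2 — f₀ = ω₀/(2π) = 1.078e+04 Hz.
Step 3 — Parallel Q: Q = R/(ω₀L) = 565/(6.773e+04·0.01) = 0.8342.
Step 4 — Bandwidth: Δω = ω₀/Q = 8.119e+04 rad/s; BW = Δω/(2π) = 1.292e+04 Hz.

(a) f₀ = 1.078e+04 Hz  (b) Q = 0.8342  (c) BW = 1.292e+04 Hz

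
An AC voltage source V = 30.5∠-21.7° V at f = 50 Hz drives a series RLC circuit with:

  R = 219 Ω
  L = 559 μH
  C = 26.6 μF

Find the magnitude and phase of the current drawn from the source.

Step 1 — Angular frequency: ω = 2π·f = 2π·50 = 314.2 rad/s.
Step 2 — Component impedances:
  R: Z = R = 219 Ω
  L: Z = jωL = j·314.2·0.000559 = 0 + j0.1756 Ω
  C: Z = 1/(jωC) = -j/(ω·C) = 0 - j119.7 Ω
Step 3 — Series combination: Z_total = R + L + C = 219 - j119.5 Ω = 249.5∠-28.6° Ω.
Step 4 — Source phasor: V = 30.5∠-21.7° V = 28.34 - j11.28 V.
Step 5 — Ohm's law: I = V / Z_total = (28.34 - j11.28) / (219 - j119.5) = 0.1214 + j0.01472 A.
Step 6 — Convert to polar: |I| = 0.1223 A, ∠I = 6.9°.

I = 0.1223∠6.9° A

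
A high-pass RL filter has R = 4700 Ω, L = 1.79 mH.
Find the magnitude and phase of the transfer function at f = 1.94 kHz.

Step 1 — Angular frequency: ω = 2π·1940 = 1.219e+04 rad/s.
Step 2 — Transfer function: H(jω) = jωL/(R + jωL).
Step 3 — Numerator jωL = j·21.82; denominator R + jωL = 4700 + j21.82.
Step 4 — H = 2.155e-05 + j0.004642.
Step 5 — Magnitude: |H| = 0.004642 (-46.7 dB); phase: φ = 89.7°.

|H| = 0.004642 (-46.7 dB), φ = 89.7°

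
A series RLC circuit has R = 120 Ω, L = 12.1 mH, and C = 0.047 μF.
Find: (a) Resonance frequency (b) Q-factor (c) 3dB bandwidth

Step 1 — Resonance: ω₀ = 1/√(LC) = 1/√(0.0121·4.7e-08) = 4.193e+04 rad/s.
Step 2 — f₀ = ω₀/(2π) = 6674 Hz.
Step 3 — Series Q: Q = ω₀L/R = 4.193e+04·0.0121/120 = 4.228.
Step 4 — Bandwidth: Δω = ω₀/Q = 9917 rad/s; BW = Δω/(2π) = 1578 Hz.

(a) f₀ = 6674 Hz  (b) Q = 4.228  (c) BW = 1578 Hz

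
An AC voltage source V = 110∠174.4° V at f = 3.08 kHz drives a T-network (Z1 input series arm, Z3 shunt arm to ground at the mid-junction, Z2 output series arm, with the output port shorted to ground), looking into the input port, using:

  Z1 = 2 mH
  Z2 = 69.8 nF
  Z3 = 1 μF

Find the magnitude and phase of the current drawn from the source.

Step 1 — Angular frequency: ω = 2π·f = 2π·3080 = 1.935e+04 rad/s.
Step 2 — Component impedances:
  Z1: Z = jωL = j·1.935e+04·0.002 = 0 + j38.7 Ω
  Z2: Z = 1/(jωC) = -j/(ω·C) = 0 - j740.3 Ω
  Z3: Z = 1/(jωC) = -j/(ω·C) = 0 - j51.67 Ω
Step 3 — With the output port shorted to ground, the output series arm Z2 runs from the junction to ground; the shunt arm Z3 also runs from the junction to ground. They appear in parallel: Z3 || Z2 = 0 - j48.3 Ω.
Step 4 — Series with input arm Z1: Z_in = Z1 + (Z3 || Z2) = 0 - j9.598 Ω = 9.598∠-90.0° Ω.
Step 5 — Source phasor: V = 110∠174.4° V = -109.5 + j10.73 V.
Step 6 — Ohm's law: I = V / Z_total = (-109.5 + j10.73) / (0 - j9.598) = -1.118 - j11.41 A.
Step 7 — Convert to polar: |I| = 11.46 A, ∠I = -95.6°.

I = 11.46∠-95.6° A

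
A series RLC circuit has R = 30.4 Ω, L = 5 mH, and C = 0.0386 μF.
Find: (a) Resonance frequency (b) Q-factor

Step 1 — Resonance condition Im(Z)=0 gives ω₀ = 1/√(LC).
Step 2 — ω₀ = 1/√(0.005·3.86e-08) = 7.198e+04 rad/s.
Step 3 — f₀ = ω₀/(2π) = 1.146e+04 Hz.
Step 4 — Series Q: Q = ω₀L/R = 7.198e+04·0.005/30.4 = 11.84.

(a) f₀ = 1.146e+04 Hz  (b) Q = 11.84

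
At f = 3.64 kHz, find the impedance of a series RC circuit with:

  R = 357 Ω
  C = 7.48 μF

Step 1 — Angular frequency: ω = 2π·f = 2π·3640 = 2.287e+04 rad/s.
Step 2 — Component impedances:
  R: Z = R = 357 Ω
  C: Z = 1/(jωC) = -j/(ω·C) = 0 - j5.845 Ω
Step 3 — Series combination: Z_total = R + C = 357 - j5.845 Ω = 357∠-0.9° Ω.

Z = 357 - j5.845 Ω = 357∠-0.9° Ω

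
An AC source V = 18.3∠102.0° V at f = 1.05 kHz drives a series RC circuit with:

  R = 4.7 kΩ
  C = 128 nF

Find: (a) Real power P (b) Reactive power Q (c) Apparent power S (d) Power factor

Step 1 — Angular frequency: ω = 2π·f = 2π·1050 = 6597 rad/s.
Step 2 — Component impedances:
  R: Z = R = 4700 Ω
  C: Z = 1/(jωC) = -j/(ω·C) = 0 - j1184 Ω
Step 3 — Series combination: Z_total = R + C = 4700 - j1184 Ω = 4847∠-14.1° Ω.
Step 4 — Source phasor: V = 18.3∠102.0° V = -3.805 + j17.9 V.
Step 5 — Current: I = V / Z = -0.001664 + j0.003389 A = 0.003776∠116.1° A.
Step 6 — Complex power: S = V·I* = 0.067 - j0.01688 VA.
Step 7 — Real power: P = Re(S) = 0.067 W.
Step 8 — Reactive power: Q = Im(S) = -0.01688 VAR.
Step 9 — Apparent power: |S| = 0.06909 VA.
Step 10 — Power factor: PF = P/|S| = 0.9697 (leading).

(a) P = 0.067 W  (b) Q = -0.01688 VAR  (c) S = 0.06909 VA  (d) PF = 0.9697 (leading)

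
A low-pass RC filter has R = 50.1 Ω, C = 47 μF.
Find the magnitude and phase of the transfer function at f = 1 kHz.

Step 1 — Angular frequency: ω = 2π·1000 = 6283 rad/s.
Step 2 — Transfer function: H(jω) = 1/(1 + jωRC).
Step 3 — Denominator: 1 + jωRC = 1 + j·6283·50.1·4.7e-05 = 1 + j14.8.
Step 4 — H = 0.004548 - j0.06728.
Step 5 — Magnitude: |H| = 0.06744 (-23.4 dB); phase: φ = -86.1°.

|H| = 0.06744 (-23.4 dB), φ = -86.1°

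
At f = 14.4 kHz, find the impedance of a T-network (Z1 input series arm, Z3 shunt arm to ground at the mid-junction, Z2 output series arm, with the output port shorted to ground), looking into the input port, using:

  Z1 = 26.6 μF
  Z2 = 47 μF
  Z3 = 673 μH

Step 1 — Angular frequency: ω = 2π·f = 2π·1.44e+04 = 9.048e+04 rad/s.
Step 2 — Component impedances:
  Z1: Z = 1/(jωC) = -j/(ω·C) = 0 - j0.4155 Ω
  Z2: Z = 1/(jωC) = -j/(ω·C) = 0 - j0.2352 Ω
  Z3: Z = jωL = j·9.048e+04·0.000673 = 0 + j60.89 Ω
Step 3 — With the output port shorted to ground, the output series arm Z2 runs from the junction to ground; the shunt arm Z3 also runs from the junction to ground. They appear in parallel: Z3 || Z2 = 0 - j0.2361 Ω.
Step 4 — Series with input arm Z1: Z_in = Z1 + (Z3 || Z2) = 0 - j0.6516 Ω = 0.6516∠-90.0° Ω.

Z = 0 - j0.6516 Ω = 0.6516∠-90.0° Ω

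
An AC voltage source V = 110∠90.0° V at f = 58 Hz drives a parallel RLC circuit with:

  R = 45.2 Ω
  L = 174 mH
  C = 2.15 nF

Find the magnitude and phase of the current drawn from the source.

Step 1 — Angular frequency: ω = 2π·f = 2π·58 = 364.4 rad/s.
Step 2 — Component impedances:
  R: Z = R = 45.2 Ω
  L: Z = jωL = j·364.4·0.174 = 0 + j63.41 Ω
  C: Z = 1/(jωC) = -j/(ω·C) = 0 - j1.276e+06 Ω
Step 3 — Parallel combination: 1/Z_total = 1/R + 1/L + 1/C; Z_total = 29.97 + j21.36 Ω = 36.81∠35.5° Ω.
Step 4 — Source phasor: V = 110∠90.0° V = 0 + j110 V.
Step 5 — Ohm's law: I = V / Z_total = (0 + j110) / (29.97 + j21.36) = 1.735 + j2.434 A.
Step 6 — Convert to polar: |I| = 2.989 A, ∠I = 54.5°.

I = 2.989∠54.5° A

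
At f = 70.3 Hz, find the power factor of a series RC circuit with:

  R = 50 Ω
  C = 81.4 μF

Step 1 — Angular frequency: ω = 2π·f = 2π·70.3 = 441.7 rad/s.
Step 2 — Component impedances:
  R: Z = R = 50 Ω
  C: Z = 1/(jωC) = -j/(ω·C) = 0 - j27.81 Ω
Step 3 — Series combination: Z_total = R + C = 50 - j27.81 Ω = 57.21∠-29.1° Ω.
Step 4 — Power factor: PF = cos(φ) = Re(Z)/|Z| = 50/57.215 = 0.8739.
Step 5 — Type: Im(Z) = -27.81 ⇒ leading (phase φ = -29.1°).

PF = 0.8739 (leading, φ = -29.1°)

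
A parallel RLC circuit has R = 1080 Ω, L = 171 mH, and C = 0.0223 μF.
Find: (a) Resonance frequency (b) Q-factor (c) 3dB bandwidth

Step 1 — Resonance: ω₀ = 1/√(LC) = 1/√(0.171·2.23e-08) = 1.619e+04 rad/s.
Step 2 — f₀ = ω₀/(2π) = 2577 Hz.
Step 3 — Parallel Q: Q = R/(ω₀L) = 1080/(1.619e+04·0.171) = 0.39.
Step 4 — Bandwidth: Δω = ω₀/Q = 4.152e+04 rad/s; BW = Δω/(2π) = 6608 Hz.

(a) f₀ = 2577 Hz  (b) Q = 0.39  (c) BW = 6608 Hz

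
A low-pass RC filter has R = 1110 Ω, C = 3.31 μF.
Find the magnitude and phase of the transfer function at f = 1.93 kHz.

Step 1 — Angular frequency: ω = 2π·1930 = 1.213e+04 rad/s.
Step 2 — Transfer function: H(jω) = 1/(1 + jωRC).
Step 3 — Denominator: 1 + jωRC = 1 + j·1.213e+04·1110·3.31e-06 = 1 + j44.55.
Step 4 — H = 0.0005035 - j0.02243.
Step 5 — Magnitude: |H| = 0.02244 (-33.0 dB); phase: φ = -88.7°.

|H| = 0.02244 (-33.0 dB), φ = -88.7°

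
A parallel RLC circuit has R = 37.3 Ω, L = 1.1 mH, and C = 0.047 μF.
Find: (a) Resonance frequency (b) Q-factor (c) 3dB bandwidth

Step 1 — Resonance: ω₀ = 1/√(LC) = 1/√(0.0011·4.7e-08) = 1.391e+05 rad/s.
Step 2 — f₀ = ω₀/(2π) = 2.213e+04 Hz.
Step 3 — Parallel Q: Q = R/(ω₀L) = 37.3/(1.391e+05·0.0011) = 0.2438.
Step 4 — Bandwidth: Δω = ω₀/Q = 5.704e+05 rad/s; BW = Δω/(2π) = 9.078e+04 Hz.

(a) f₀ = 2.213e+04 Hz  (b) Q = 0.2438  (c) BW = 9.078e+04 Hz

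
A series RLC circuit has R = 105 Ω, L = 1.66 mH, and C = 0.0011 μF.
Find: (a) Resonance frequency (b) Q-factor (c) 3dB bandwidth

Step 1 — Resonance: ω₀ = 1/√(LC) = 1/√(0.00166·1.1e-09) = 7.4e+05 rad/s.
Step 2 — f₀ = ω₀/(2π) = 1.178e+05 Hz.
Step 3 — Series Q: Q = ω₀L/R = 7.4e+05·0.00166/105 = 11.7.
Step 4 — Bandwidth: Δω = ω₀/Q = 6.325e+04 rad/s; BW = Δω/(2π) = 1.007e+04 Hz.

(a) f₀ = 1.178e+05 Hz  (b) Q = 11.7  (c) BW = 1.007e+04 Hz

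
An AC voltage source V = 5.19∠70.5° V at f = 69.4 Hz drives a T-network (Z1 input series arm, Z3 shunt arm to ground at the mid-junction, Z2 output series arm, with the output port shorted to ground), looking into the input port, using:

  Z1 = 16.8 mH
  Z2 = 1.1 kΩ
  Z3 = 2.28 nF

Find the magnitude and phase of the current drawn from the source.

Step 1 — Angular frequency: ω = 2π·f = 2π·69.4 = 436.1 rad/s.
Step 2 — Component impedances:
  Z1: Z = jωL = j·436.1·0.0168 = 0 + j7.326 Ω
  Z2: Z = R = 1100 Ω
  Z3: Z = 1/(jωC) = -j/(ω·C) = 0 - j1.006e+06 Ω
Step 3 — With the output port shorted to ground, the output series arm Z2 runs from the junction to ground; the shunt arm Z3 also runs from the junction to ground. They appear in parallel: Z3 || Z2 = 1100 - j1.203 Ω.
Step 4 — Series with input arm Z1: Z_in = Z1 + (Z3 || Z2) = 1100 + j6.123 Ω = 1100∠0.3° Ω.
Step 5 — Source phasor: V = 5.19∠70.5° V = 1.732 + j4.892 V.
Step 6 — Ohm's law: I = V / Z_total = (1.732 + j4.892) / (1100 + j6.123) = 0.0016 + j0.004439 A.
Step 7 — Convert to polar: |I| = 0.004718 A, ∠I = 70.2°.

I = 0.004718∠70.2° A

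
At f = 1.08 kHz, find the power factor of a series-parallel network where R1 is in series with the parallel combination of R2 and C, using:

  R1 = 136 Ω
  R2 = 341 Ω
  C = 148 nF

Step 1 — Angular frequency: ω = 2π·f = 2π·1080 = 6786 rad/s.
Step 2 — Component impedances:
  R1: Z = R = 136 Ω
  R2: Z = R = 341 Ω
  C: Z = 1/(jωC) = -j/(ω·C) = 0 - j995.7 Ω
Step 3 — Parallel branch: R2 || C = 1/(1/R2 + 1/C) = 305.2 - j104.5 Ω.
Step 4 — Series with R1: Z_total = R1 + (R2 || C) = 441.2 - j104.5 Ω = 453.4∠-13.3° Ω.
Step 5 — Power factor: PF = cos(φ) = Re(Z)/|Z| = 441.2/453.4 = 0.9731.
Step 6 — Type: Im(Z) = -104.5 ⇒ leading (phase φ = -13.3°).

PF = 0.9731 (leading, φ = -13.3°)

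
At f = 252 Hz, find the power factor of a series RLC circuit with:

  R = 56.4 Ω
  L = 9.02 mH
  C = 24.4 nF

Step 1 — Angular frequency: ω = 2π·f = 2π·252 = 1583 rad/s.
Step 2 — Component impedances:
  R: Z = R = 56.4 Ω
  L: Z = jωL = j·1583·0.00902 = 0 + j14.28 Ω
  C: Z = 1/(jωC) = -j/(ω·C) = 0 - j2.588e+04 Ω
Step 3 — Series combination: Z_total = R + L + C = 56.4 - j2.587e+04 Ω = 2.587e+04∠-89.9° Ω.
Step 4 — Power factor: PF = cos(φ) = Re(Z)/|Z| = 56.4/2.587e+04 = 0.00218.
Step 5 — Type: Im(Z) = -2.587e+04 ⇒ leading (phase φ = -89.9°).

PF = 0.00218 (leading, φ = -89.9°)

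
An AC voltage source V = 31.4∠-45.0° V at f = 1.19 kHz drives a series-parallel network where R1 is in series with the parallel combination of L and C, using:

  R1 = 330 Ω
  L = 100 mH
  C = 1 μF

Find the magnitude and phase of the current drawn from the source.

Step 1 — Angular frequency: ω = 2π·f = 2π·1190 = 7477 rad/s.
Step 2 — Component impedances:
  R1: Z = R = 330 Ω
  L: Z = jωL = j·7477·0.1 = 0 + j747.7 Ω
  C: Z = 1/(jωC) = -j/(ω·C) = 0 - j133.7 Ω
Step 3 — Parallel branch: L || C = 1/(1/L + 1/C) = 0 - j162.9 Ω.
Step 4 — Series with R1: Z_total = R1 + (L || C) = 330 - j162.9 Ω = 368∠-26.3° Ω.
Step 5 — Source phasor: V = 31.4∠-45.0° V = 22.2 - j22.2 V.
Step 6 — Ohm's law: I = V / Z_total = (22.2 - j22.2) / (330 - j162.9) = 0.08081 - j0.0274 A.
Step 7 — Convert to polar: |I| = 0.08532 A, ∠I = -18.7°.

I = 0.08532∠-18.7° A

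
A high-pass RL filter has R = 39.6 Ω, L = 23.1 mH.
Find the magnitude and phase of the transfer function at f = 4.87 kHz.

Step 1 — Angular frequency: ω = 2π·4870 = 3.06e+04 rad/s.
Step 2 — Transfer function: H(jω) = jωL/(R + jωL).
Step 3 — Numerator jωL = j·706.8; denominator R + jωL = 39.6 + j706.8.
Step 4 — H = 0.9969 + j0.05585.
Step 5 — Magnitude: |H| = 0.9984 (-0.0 dB); phase: φ = 3.2°.

|H| = 0.9984 (-0.0 dB), φ = 3.2°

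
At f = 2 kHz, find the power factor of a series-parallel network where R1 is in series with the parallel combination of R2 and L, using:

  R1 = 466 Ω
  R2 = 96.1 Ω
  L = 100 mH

Step 1 — Angular frequency: ω = 2π·f = 2π·2000 = 1.257e+04 rad/s.
Step 2 — Component impedances:
  R1: Z = R = 466 Ω
  R2: Z = R = 96.1 Ω
  L: Z = jωL = j·1.257e+04·0.1 = 0 + j1257 Ω
Step 3 — Parallel branch: R2 || L = 1/(1/R2 + 1/L) = 95.54 + j7.306 Ω.
Step 4 — Series with R1: Z_total = R1 + (R2 || L) = 561.5 + j7.306 Ω = 561.6∠0.7° Ω.
Step 5 — Power factor: PF = cos(φ) = Re(Z)/|Z| = 561.54/561.59 = 0.9999.
Step 6 — Type: Im(Z) = 7.306 ⇒ lagging (phase φ = 0.7°).

PF = 0.9999 (lagging, φ = 0.7°)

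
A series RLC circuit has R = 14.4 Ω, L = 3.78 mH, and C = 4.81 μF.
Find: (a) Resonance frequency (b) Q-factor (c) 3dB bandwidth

Step 1 — Resonance: ω₀ = 1/√(LC) = 1/√(0.00378·4.81e-06) = 7416 rad/s.
Step 2 — f₀ = ω₀/(2π) = 1180 Hz.
Step 3 — Series Q: Q = ω₀L/R = 7416·0.00378/14.4 = 1.947.
Step 4 — Bandwidth: Δω = ω₀/Q = 3810 rad/s; BW = Δω/(2π) = 606.3 Hz.

(a) f₀ = 1180 Hz  (b) Q = 1.947  (c) BW = 606.3 Hz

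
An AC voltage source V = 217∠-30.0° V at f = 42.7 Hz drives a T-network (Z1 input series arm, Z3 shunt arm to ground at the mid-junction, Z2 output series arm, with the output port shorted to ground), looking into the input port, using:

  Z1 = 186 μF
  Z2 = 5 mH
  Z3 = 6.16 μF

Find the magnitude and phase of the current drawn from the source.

Step 1 — Angular frequency: ω = 2π·f = 2π·42.7 = 268.3 rad/s.
Step 2 — Component impedances:
  Z1: Z = 1/(jωC) = -j/(ω·C) = 0 - j20.04 Ω
  Z2: Z = jωL = j·268.3·0.005 = 0 + j1.341 Ω
  Z3: Z = 1/(jωC) = -j/(ω·C) = 0 - j605.1 Ω
Step 3 — With the output port shorted to ground, the output series arm Z2 runs from the junction to ground; the shunt arm Z3 also runs from the junction to ground. They appear in parallel: Z3 || Z2 = 0 + j1.344 Ω.
Step 4 — Series with input arm Z1: Z_in = Z1 + (Z3 || Z2) = 0 - j18.69 Ω = 18.69∠-90.0° Ω.
Step 5 — Source phasor: V = 217∠-30.0° V = 187.9 - j108.5 V.
Step 6 — Ohm's law: I = V / Z_total = (187.9 - j108.5) / (0 - j18.69) = 5.804 + j10.05 A.
Step 7 — Convert to polar: |I| = 11.61 A, ∠I = 60.0°.

I = 11.61∠60.0° A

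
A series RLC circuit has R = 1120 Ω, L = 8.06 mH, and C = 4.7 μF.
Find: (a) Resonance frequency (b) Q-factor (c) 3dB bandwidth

Step 1 — Resonance condition Im(Z)=0 gives ω₀ = 1/√(LC).
Step 2 — ω₀ = 1/√(0.00806·4.7e-06) = 5138 rad/s.
Step 3 — f₀ = ω₀/(2π) = 817.7 Hz.
Step 4 — Series Q: Q = ω₀L/R = 5138·0.00806/1120 = 0.03697.
Step 5 — 3dB bandwidth: Δω = ω₀/Q = 1.39e+05 rad/s; BW = Δω/(2π) = 2.212e+04 Hz.

(a) f₀ = 817.7 Hz  (b) Q = 0.03697  (c) BW = 2.212e+04 Hz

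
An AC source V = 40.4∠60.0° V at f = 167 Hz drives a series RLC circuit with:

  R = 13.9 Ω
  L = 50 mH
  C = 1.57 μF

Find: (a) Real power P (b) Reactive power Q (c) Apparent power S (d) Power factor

Step 1 — Angular frequency: ω = 2π·f = 2π·167 = 1049 rad/s.
Step 2 — Component impedances:
  R: Z = R = 13.9 Ω
  L: Z = jωL = j·1049·0.05 = 0 + j52.46 Ω
  C: Z = 1/(jωC) = -j/(ω·C) = 0 - j607 Ω
Step 3 — Series combination: Z_total = R + L + C = 13.9 - j554.6 Ω = 554.7∠-88.6° Ω.
Step 4 — Source phasor: V = 40.4∠60.0° V = 20.2 + j34.99 V.
Step 5 — Current: I = V / Z = -0.06214 + j0.03798 A = 0.07283∠148.6° A.
Step 6 — Complex power: S = V·I* = 0.07372 - j2.941 VA.
Step 7 — Real power: P = Re(S) = 0.07372 W.
Step 8 — Reactive power: Q = Im(S) = -2.941 VAR.
Step 9 — Apparent power: |S| = 2.942 VA.
Step 10 — Power factor: PF = P/|S| = 0.02506 (leading).

(a) P = 0.07372 W  (b) Q = -2.941 VAR  (c) S = 2.942 VA  (d) PF = 0.02506 (leading)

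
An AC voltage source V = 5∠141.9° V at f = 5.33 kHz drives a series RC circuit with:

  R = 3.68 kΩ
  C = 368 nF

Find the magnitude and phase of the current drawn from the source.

Step 1 — Angular frequency: ω = 2π·f = 2π·5330 = 3.349e+04 rad/s.
Step 2 — Component impedances:
  R: Z = R = 3680 Ω
  C: Z = 1/(jωC) = -j/(ω·C) = 0 - j81.14 Ω
Step 3 — Series combination: Z_total = R + C = 3680 - j81.14 Ω = 3681∠-1.3° Ω.
Step 4 — Source phasor: V = 5∠141.9° V = -3.935 + j3.085 V.
Step 5 — Ohm's law: I = V / Z_total = (-3.935 + j3.085) / (3680 - j81.14) = -0.001087 + j0.0008144 A.
Step 6 — Convert to polar: |I| = 0.001358 A, ∠I = 143.2°.

I = 0.001358∠143.2° A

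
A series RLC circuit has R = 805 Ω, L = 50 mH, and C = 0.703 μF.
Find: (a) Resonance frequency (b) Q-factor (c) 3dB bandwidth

Step 1 — Resonance: ω₀ = 1/√(LC) = 1/√(0.05·7.03e-07) = 5334 rad/s.
Step 2 — f₀ = ω₀/(2π) = 848.9 Hz.
Step 3 — Series Q: Q = ω₀L/R = 5334·0.05/805 = 0.3313.
Step 4 — Bandwidth: Δω = ω₀/Q = 1.61e+04 rad/s; BW = Δω/(2π) = 2562 Hz.

(a) f₀ = 848.9 Hz  (b) Q = 0.3313  (c) BW = 2562 Hz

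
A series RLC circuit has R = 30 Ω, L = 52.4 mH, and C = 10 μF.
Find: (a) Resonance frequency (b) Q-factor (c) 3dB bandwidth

Step 1 — Resonance: ω₀ = 1/√(LC) = 1/√(0.0524·1e-05) = 1381 rad/s.
Step 2 — f₀ = ω₀/(2π) = 219.9 Hz.
Step 3 — Series Q: Q = ω₀L/R = 1381·0.0524/30 = 2.413.
Step 4 — Bandwidth: Δω = ω₀/Q = 572.5 rad/s; BW = Δω/(2π) = 91.12 Hz.

(a) f₀ = 219.9 Hz  (b) Q = 2.413  (c) BW = 91.12 Hz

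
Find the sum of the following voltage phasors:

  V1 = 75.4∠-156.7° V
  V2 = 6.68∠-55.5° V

Step 1 — Convert each phasor to rectangular form:
  V1 = 75.4·(cos(-156.7°) + j·sin(-156.7°)) = -69.25 - j29.82 V
  V2 = 6.68·(cos(-55.5°) + j·sin(-55.5°)) = 3.784 - j5.505 V
Step 2 — Sum components: V_total = -65.47 - j35.33 V.
Step 3 — Convert to polar: |V_total| = 74.39 V, ∠V_total = -151.6°.

V_total = 74.39∠-151.6° V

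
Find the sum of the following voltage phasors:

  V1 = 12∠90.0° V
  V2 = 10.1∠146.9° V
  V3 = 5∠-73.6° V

Step 1 — Convert each phasor to rectangular form:
  V1 = 12·(cos(90.0°) + j·sin(90.0°)) = 0 + j12 V
  V2 = 10.1·(cos(146.9°) + j·sin(146.9°)) = -8.461 + j5.516 V
  V3 = 5·(cos(-73.6°) + j·sin(-73.6°)) = 1.412 - j4.797 V
Step 2 — Sum components: V_total = -7.049 + j12.72 V.
Step 3 — Convert to polar: |V_total| = 14.54 V, ∠V_total = 119.0°.

V_total = 14.54∠119.0° V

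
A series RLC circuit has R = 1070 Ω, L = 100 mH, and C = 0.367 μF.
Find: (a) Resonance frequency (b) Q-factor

Step 1 — Resonance condition Im(Z)=0 gives ω₀ = 1/√(LC).
Step 2 — ω₀ = 1/√(0.1·3.67e-07) = 5220 rad/s.
Step 3 — f₀ = ω₀/(2π) = 830.8 Hz.
Step 4 — Series Q: Q = ω₀L/R = 5220·0.1/1070 = 0.4878.

(a) f₀ = 830.8 Hz  (b) Q = 0.4878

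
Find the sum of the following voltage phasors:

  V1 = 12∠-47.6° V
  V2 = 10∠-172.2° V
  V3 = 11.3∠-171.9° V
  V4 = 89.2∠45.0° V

Step 1 — Convert each phasor to rectangular form:
  V1 = 12·(cos(-47.6°) + j·sin(-47.6°)) = 8.092 - j8.861 V
  V2 = 10·(cos(-172.2°) + j·sin(-172.2°)) = -9.907 - j1.357 V
  V3 = 11.3·(cos(-171.9°) + j·sin(-171.9°)) = -11.19 - j1.592 V
  V4 = 89.2·(cos(45.0°) + j·sin(45.0°)) = 63.07 + j63.07 V
Step 2 — Sum components: V_total = 50.07 + j51.26 V.
Step 3 — Convert to polar: |V_total| = 71.66 V, ∠V_total = 45.7°.

V_total = 71.66∠45.7° V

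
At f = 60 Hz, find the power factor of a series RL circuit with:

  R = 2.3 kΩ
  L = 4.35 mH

Step 1 — Angular frequency: ω = 2π·f = 2π·60 = 377 rad/s.
Step 2 — Component impedances:
  R: Z = R = 2300 Ω
  L: Z = jωL = j·377·0.00435 = 0 + j1.64 Ω
Step 3 — Series combination: Z_total = R + L = 2300 + j1.64 Ω = 2300∠0.0° Ω.
Step 4 — Power factor: PF = cos(φ) = Re(Z)/|Z| = 2300/2300 = 1.
Step 5 — Type: Im(Z) = 1.64 ⇒ lagging (phase φ = 0.0°).

PF = 1 (lagging, φ = 0.0°)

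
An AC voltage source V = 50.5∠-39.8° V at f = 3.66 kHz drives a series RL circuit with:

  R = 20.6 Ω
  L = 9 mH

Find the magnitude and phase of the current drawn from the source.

Step 1 — Angular frequency: ω = 2π·f = 2π·3660 = 2.3e+04 rad/s.
Step 2 — Component impedances:
  R: Z = R = 20.6 Ω
  L: Z = jωL = j·2.3e+04·0.009 = 0 + j207 Ω
Step 3 — Series combination: Z_total = R + L = 20.6 + j207 Ω = 208∠84.3° Ω.
Step 4 — Source phasor: V = 50.5∠-39.8° V = 38.8 - j32.33 V.
Step 5 — Ohm's law: I = V / Z_total = (38.8 - j32.33) / (20.6 + j207) = -0.1362 - j0.201 A.
Step 6 — Convert to polar: |I| = 0.2428 A, ∠I = -124.1°.

I = 0.2428∠-124.1° A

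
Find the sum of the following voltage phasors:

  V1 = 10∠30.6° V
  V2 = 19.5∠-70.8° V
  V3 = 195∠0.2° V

Step 1 — Convert each phasor to rectangular form:
  V1 = 10·(cos(30.6°) + j·sin(30.6°)) = 8.607 + j5.09 V
  V2 = 19.5·(cos(-70.8°) + j·sin(-70.8°)) = 6.413 - j18.42 V
  V3 = 195·(cos(0.2°) + j·sin(0.2°)) = 195 + j0.6807 V
Step 2 — Sum components: V_total = 210 - j12.64 V.
Step 3 — Convert to polar: |V_total| = 210.4 V, ∠V_total = -3.4°.

V_total = 210.4∠-3.4° V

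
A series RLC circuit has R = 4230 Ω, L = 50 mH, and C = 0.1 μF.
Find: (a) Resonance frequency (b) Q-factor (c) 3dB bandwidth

Step 1 — Resonance: ω₀ = 1/√(LC) = 1/√(0.05·1e-07) = 1.414e+04 rad/s.
Step 2 — f₀ = ω₀/(2π) = 2251 Hz.
Step 3 — Series Q: Q = ω₀L/R = 1.414e+04·0.05/4230 = 0.1672.
Step 4 — Bandwidth: Δω = ω₀/Q = 8.46e+04 rad/s; BW = Δω/(2π) = 1.346e+04 Hz.

(a) f₀ = 2251 Hz  (b) Q = 0.1672  (c) BW = 1.346e+04 Hz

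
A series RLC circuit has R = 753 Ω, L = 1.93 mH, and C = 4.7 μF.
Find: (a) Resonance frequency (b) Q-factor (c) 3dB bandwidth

Step 1 — Resonance condition Im(Z)=0 gives ω₀ = 1/√(LC).
Step 2 — ω₀ = 1/√(0.00193·4.7e-06) = 1.05e+04 rad/s.
Step 3 — f₀ = ω₀/(2π) = 1671 Hz.
Step 4 — Series Q: Q = ω₀L/R = 1.05e+04·0.00193/753 = 0.02691.
Step 5 — 3dB bandwidth: Δω = ω₀/Q = 3.902e+05 rad/s; BW = Δω/(2π) = 6.21e+04 Hz.

(a) f₀ = 1671 Hz  (b) Q = 0.02691  (c) BW = 6.21e+04 Hz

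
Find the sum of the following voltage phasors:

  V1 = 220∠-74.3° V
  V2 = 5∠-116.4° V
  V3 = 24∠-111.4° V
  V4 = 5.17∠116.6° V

Step 1 — Convert each phasor to rectangular form:
  V1 = 220·(cos(-74.3°) + j·sin(-74.3°)) = 59.53 - j211.8 V
  V2 = 5·(cos(-116.4°) + j·sin(-116.4°)) = -2.223 - j4.479 V
  V3 = 24·(cos(-111.4°) + j·sin(-111.4°)) = -8.757 - j22.35 V
  V4 = 5.17·(cos(116.6°) + j·sin(116.6°)) = -2.315 + j4.623 V
Step 2 — Sum components: V_total = 46.24 - j234 V.
Step 3 — Convert to polar: |V_total| = 238.5 V, ∠V_total = -78.8°.

V_total = 238.5∠-78.8° V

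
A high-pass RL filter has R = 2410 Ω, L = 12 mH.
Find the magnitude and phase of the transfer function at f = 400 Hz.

Step 1 — Angular frequency: ω = 2π·400 = 2513 rad/s.
Step 2 — Transfer function: H(jω) = jωL/(R + jωL).
Step 3 — Numerator jωL = j·30.16; denominator R + jωL = 2410 + j30.16.
Step 4 — H = 0.0001566 + j0.01251.
Step 5 — Magnitude: |H| = 0.01251 (-38.1 dB); phase: φ = 89.3°.

|H| = 0.01251 (-38.1 dB), φ = 89.3°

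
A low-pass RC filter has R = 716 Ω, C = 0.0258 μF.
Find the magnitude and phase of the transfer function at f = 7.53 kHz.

Step 1 — Angular frequency: ω = 2π·7530 = 4.731e+04 rad/s.
Step 2 — Transfer function: H(jω) = 1/(1 + jωRC).
Step 3 — Denominator: 1 + jωRC = 1 + j·4.731e+04·716·2.58e-08 = 1 + j0.874.
Step 4 — H = 0.5669 - j0.4955.
Step 5 — Magnitude: |H| = 0.753 (-2.5 dB); phase: φ = -41.2°.

|H| = 0.753 (-2.5 dB), φ = -41.2°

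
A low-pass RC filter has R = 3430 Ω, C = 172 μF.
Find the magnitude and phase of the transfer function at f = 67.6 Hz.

Step 1 — Angular frequency: ω = 2π·67.6 = 424.7 rad/s.
Step 2 — Transfer function: H(jω) = 1/(1 + jωRC).
Step 3 — Denominator: 1 + jωRC = 1 + j·424.7·3430·0.000172 = 1 + j250.6.
Step 4 — H = 1.593e-05 - j0.003991.
Step 5 — Magnitude: |H| = 0.003991 (-48.0 dB); phase: φ = -89.8°.

|H| = 0.003991 (-48.0 dB), φ = -89.8°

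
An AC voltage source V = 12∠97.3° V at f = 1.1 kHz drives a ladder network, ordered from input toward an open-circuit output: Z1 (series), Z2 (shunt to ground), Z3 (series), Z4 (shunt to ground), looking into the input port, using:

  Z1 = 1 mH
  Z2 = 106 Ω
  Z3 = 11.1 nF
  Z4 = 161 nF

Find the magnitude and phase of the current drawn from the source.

Step 1 — Angular frequency: ω = 2π·f = 2π·1100 = 6912 rad/s.
Step 2 — Component impedances:
  Z1: Z = jωL = j·6912·0.001 = 0 + j6.912 Ω
  Z2: Z = R = 106 Ω
  Z3: Z = 1/(jωC) = -j/(ω·C) = 0 - j1.303e+04 Ω
  Z4: Z = 1/(jωC) = -j/(ω·C) = 0 - j898.7 Ω
Step 3 — Ladder network (open output): work backward from the far end, alternating series and parallel combinations. Z_in = 106 + j6.105 Ω = 106.2∠3.3° Ω.
Step 4 — Source phasor: V = 12∠97.3° V = -1.525 + j11.9 V.
Step 5 — Ohm's law: I = V / Z_total = (-1.525 + j11.9) / (106 + j6.105) = -0.007891 + j0.1128 A.
Step 6 — Convert to polar: |I| = 0.113 A, ∠I = 94.0°.

I = 0.113∠94.0° A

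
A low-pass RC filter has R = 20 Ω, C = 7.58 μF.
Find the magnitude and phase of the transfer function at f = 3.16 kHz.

Step 1 — Angular frequency: ω = 2π·3160 = 1.985e+04 rad/s.
Step 2 — Transfer function: H(jω) = 1/(1 + jωRC).
Step 3 — Denominator: 1 + jωRC = 1 + j·1.985e+04·20·7.58e-06 = 1 + j3.01.
Step 4 — H = 0.0994 - j0.2992.
Step 5 — Magnitude: |H| = 0.3153 (-10.0 dB); phase: φ = -71.6°.

|H| = 0.3153 (-10.0 dB), φ = -71.6°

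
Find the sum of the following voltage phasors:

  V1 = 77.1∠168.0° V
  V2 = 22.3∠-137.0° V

Step 1 — Convert each phasor to rectangular form:
  V1 = 77.1·(cos(168.0°) + j·sin(168.0°)) = -75.42 + j16.03 V
  V2 = 22.3·(cos(-137.0°) + j·sin(-137.0°)) = -16.31 - j15.21 V
Step 2 — Sum components: V_total = -91.72 + j0.8214 V.
Step 3 — Convert to polar: |V_total| = 91.73 V, ∠V_total = 179.5°.

V_total = 91.73∠179.5° V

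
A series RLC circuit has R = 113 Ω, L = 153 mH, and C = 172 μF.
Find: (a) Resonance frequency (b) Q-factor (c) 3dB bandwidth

Step 1 — Resonance: ω₀ = 1/√(LC) = 1/√(0.153·0.000172) = 194.9 rad/s.
Step 2 — f₀ = ω₀/(2π) = 31.02 Hz.
Step 3 — Series Q: Q = ω₀L/R = 194.9·0.153/113 = 0.2639.
Step 4 — Bandwidth: Δω = ω₀/Q = 738.6 rad/s; BW = Δω/(2π) = 117.5 Hz.

(a) f₀ = 31.02 Hz  (b) Q = 0.2639  (c) BW = 117.5 Hz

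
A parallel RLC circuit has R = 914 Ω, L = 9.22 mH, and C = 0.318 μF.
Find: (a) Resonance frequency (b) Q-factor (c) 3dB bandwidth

Step 1 — Resonance: ω₀ = 1/√(LC) = 1/√(0.00922·3.18e-07) = 1.847e+04 rad/s.
Step 2 — f₀ = ω₀/(2π) = 2939 Hz.
Step 3 — Parallel Q: Q = R/(ω₀L) = 914/(1.847e+04·0.00922) = 5.368.
Step 4 — Bandwidth: Δω = ω₀/Q = 3441 rad/s; BW = Δω/(2π) = 547.6 Hz.

(a) f₀ = 2939 Hz  (b) Q = 5.368  (c) BW = 547.6 Hz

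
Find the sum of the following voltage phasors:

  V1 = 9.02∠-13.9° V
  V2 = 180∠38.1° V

Step 1 — Convert each phasor to rectangular form:
  V1 = 9.02·(cos(-13.9°) + j·sin(-13.9°)) = 8.756 - j2.167 V
  V2 = 180·(cos(38.1°) + j·sin(38.1°)) = 141.6 + j111.1 V
Step 2 — Sum components: V_total = 150.4 + j108.9 V.
Step 3 — Convert to polar: |V_total| = 185.7 V, ∠V_total = 35.9°.

V_total = 185.7∠35.9° V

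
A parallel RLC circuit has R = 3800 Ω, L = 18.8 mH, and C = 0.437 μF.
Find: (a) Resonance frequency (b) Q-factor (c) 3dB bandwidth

Step 1 — Resonance: ω₀ = 1/√(LC) = 1/√(0.0188·4.37e-07) = 1.103e+04 rad/s.
Step 2 — f₀ = ω₀/(2π) = 1756 Hz.
Step 3 — Parallel Q: Q = R/(ω₀L) = 3800/(1.103e+04·0.0188) = 18.32.
Step 4 — Bandwidth: Δω = ω₀/Q = 602.2 rad/s; BW = Δω/(2π) = 95.84 Hz.

(a) f₀ = 1756 Hz  (b) Q = 18.32  (c) BW = 95.84 Hz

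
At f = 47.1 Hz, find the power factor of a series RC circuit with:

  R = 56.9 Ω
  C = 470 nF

Step 1 — Angular frequency: ω = 2π·f = 2π·47.1 = 295.9 rad/s.
Step 2 — Component impedances:
  R: Z = R = 56.9 Ω
  C: Z = 1/(jωC) = -j/(ω·C) = 0 - j7190 Ω
Step 3 — Series combination: Z_total = R + C = 56.9 - j7190 Ω = 7190∠-89.5° Ω.
Step 4 — Power factor: PF = cos(φ) = Re(Z)/|Z| = 56.9/7190 = 0.007914.
Step 5 — Type: Im(Z) = -7190 ⇒ leading (phase φ = -89.5°).

PF = 0.007914 (leading, φ = -89.5°)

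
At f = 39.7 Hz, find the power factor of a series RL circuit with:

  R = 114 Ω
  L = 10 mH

Step 1 — Angular frequency: ω = 2π·f = 2π·39.7 = 249.4 rad/s.
Step 2 — Component impedances:
  R: Z = R = 114 Ω
  L: Z = jωL = j·249.4·0.01 = 0 + j2.494 Ω
Step 3 — Series combination: Z_total = R + L = 114 + j2.494 Ω = 114∠1.3° Ω.
Step 4 — Power factor: PF = cos(φ) = Re(Z)/|Z| = 114/114.027 = 0.9998.
Step 5 — Type: Im(Z) = 2.494 ⇒ lagging (phase φ = 1.3°).

PF = 0.9998 (lagging, φ = 1.3°)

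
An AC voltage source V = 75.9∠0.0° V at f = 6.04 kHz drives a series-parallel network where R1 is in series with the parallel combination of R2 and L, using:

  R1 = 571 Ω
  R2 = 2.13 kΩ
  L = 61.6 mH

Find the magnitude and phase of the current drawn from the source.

Step 1 — Angular frequency: ω = 2π·f = 2π·6040 = 3.795e+04 rad/s.
Step 2 — Component impedances:
  R1: Z = R = 571 Ω
  R2: Z = R = 2130 Ω
  L: Z = jωL = j·3.795e+04·0.0616 = 0 + j2338 Ω
Step 3 — Parallel branch: R2 || L = 1/(1/R2 + 1/L) = 1164 + j1060 Ω.
Step 4 — Series with R1: Z_total = R1 + (R2 || L) = 1735 + j1060 Ω = 2033∠31.4° Ω.
Step 5 — Source phasor: V = 75.9∠0.0° V = 75.9 V.
Step 6 — Ohm's law: I = V / Z_total = (75.9) / (1735 + j1060) = 0.03185 - j0.01947 A.
Step 7 — Convert to polar: |I| = 0.03733 A, ∠I = -31.4°.

I = 0.03733∠-31.4° A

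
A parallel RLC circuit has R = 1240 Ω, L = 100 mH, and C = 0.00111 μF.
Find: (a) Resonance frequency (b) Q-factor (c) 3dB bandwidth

Step 1 — Resonance: ω₀ = 1/√(LC) = 1/√(0.1·1.11e-09) = 9.492e+04 rad/s.
Step 2 — f₀ = ω₀/(2π) = 1.511e+04 Hz.
Step 3 — Parallel Q: Q = R/(ω₀L) = 1240/(9.492e+04·0.1) = 0.1306.
Step 4 — Bandwidth: Δω = ω₀/Q = 7.265e+05 rad/s; BW = Δω/(2π) = 1.156e+05 Hz.

(a) f₀ = 1.511e+04 Hz  (b) Q = 0.1306  (c) BW = 1.156e+05 Hz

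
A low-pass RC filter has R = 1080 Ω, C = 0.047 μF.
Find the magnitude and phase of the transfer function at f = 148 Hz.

Step 1 — Angular frequency: ω = 2π·148 = 929.9 rad/s.
Step 2 — Transfer function: H(jω) = 1/(1 + jωRC).
Step 3 — Denominator: 1 + jωRC = 1 + j·929.9·1080·4.7e-08 = 1 + j0.0472.
Step 4 — H = 0.9978 - j0.0471.
Step 5 — Magnitude: |H| = 0.9989 (-0.0 dB); phase: φ = -2.7°.

|H| = 0.9989 (-0.0 dB), φ = -2.7°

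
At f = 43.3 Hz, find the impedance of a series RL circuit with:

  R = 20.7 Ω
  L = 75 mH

Step 1 — Angular frequency: ω = 2π·f = 2π·43.3 = 272.1 rad/s.
Step 2 — Component impedances:
  R: Z = R = 20.7 Ω
  L: Z = jωL = j·272.1·0.075 = 0 + j20.4 Ω
Step 3 — Series combination: Z_total = R + L = 20.7 + j20.4 Ω = 29.07∠44.6° Ω.

Z = 20.7 + j20.4 Ω = 29.07∠44.6° Ω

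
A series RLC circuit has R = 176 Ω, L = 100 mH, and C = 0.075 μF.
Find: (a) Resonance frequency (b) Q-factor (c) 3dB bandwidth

Step 1 — Resonance condition Im(Z)=0 gives ω₀ = 1/√(LC).
Step 2 — ω₀ = 1/√(0.1·7.5e-08) = 1.155e+04 rad/s.
Step 3 — f₀ = ω₀/(2π) = 1838 Hz.
Step 4 — Series Q: Q = ω₀L/R = 1.155e+04·0.1/176 = 6.561.
Step 5 — 3dB bandwidth: Δω = ω₀/Q = 1760 rad/s; BW = Δω/(2π) = 280.1 Hz.

(a) f₀ = 1838 Hz  (b) Q = 6.561  (c) BW = 280.1 Hz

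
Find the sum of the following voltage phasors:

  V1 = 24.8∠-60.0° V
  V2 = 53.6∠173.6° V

Step 1 — Convert each phasor to rectangular form:
  V1 = 24.8·(cos(-60.0°) + j·sin(-60.0°)) = 12.4 - j21.48 V
  V2 = 53.6·(cos(173.6°) + j·sin(173.6°)) = -53.27 + j5.975 V
Step 2 — Sum components: V_total = -40.87 - j15.5 V.
Step 3 — Convert to polar: |V_total| = 43.71 V, ∠V_total = -159.2°.

V_total = 43.71∠-159.2° V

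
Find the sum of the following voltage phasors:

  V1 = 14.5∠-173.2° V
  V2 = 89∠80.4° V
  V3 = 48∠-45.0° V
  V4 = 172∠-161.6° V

Step 1 — Convert each phasor to rectangular form:
  V1 = 14.5·(cos(-173.2°) + j·sin(-173.2°)) = -14.4 - j1.717 V
  V2 = 89·(cos(80.4°) + j·sin(80.4°)) = 14.84 + j87.75 V
  V3 = 48·(cos(-45.0°) + j·sin(-45.0°)) = 33.94 - j33.94 V
  V4 = 172·(cos(-161.6°) + j·sin(-161.6°)) = -163.2 - j54.29 V
Step 2 — Sum components: V_total = -128.8 - j2.196 V.
Step 3 — Convert to polar: |V_total| = 128.8 V, ∠V_total = -179.0°.

V_total = 128.8∠-179.0° V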